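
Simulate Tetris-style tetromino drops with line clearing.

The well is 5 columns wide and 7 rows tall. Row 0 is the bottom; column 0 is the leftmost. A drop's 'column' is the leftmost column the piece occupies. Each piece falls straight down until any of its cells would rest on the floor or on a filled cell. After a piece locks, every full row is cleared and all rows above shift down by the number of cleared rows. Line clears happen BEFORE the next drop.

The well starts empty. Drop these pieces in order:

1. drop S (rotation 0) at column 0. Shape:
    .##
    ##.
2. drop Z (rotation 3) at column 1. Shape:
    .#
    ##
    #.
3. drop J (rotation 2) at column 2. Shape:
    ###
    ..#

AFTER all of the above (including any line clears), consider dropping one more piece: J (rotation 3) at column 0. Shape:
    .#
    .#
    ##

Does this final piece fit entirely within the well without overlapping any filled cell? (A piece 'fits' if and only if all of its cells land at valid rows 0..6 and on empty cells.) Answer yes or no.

Answer: yes

Derivation:
Drop 1: S rot0 at col 0 lands with bottom-row=0; cleared 0 line(s) (total 0); column heights now [1 2 2 0 0], max=2
Drop 2: Z rot3 at col 1 lands with bottom-row=2; cleared 0 line(s) (total 0); column heights now [1 4 5 0 0], max=5
Drop 3: J rot2 at col 2 lands with bottom-row=4; cleared 0 line(s) (total 0); column heights now [1 4 6 6 6], max=6
Test piece J rot3 at col 0 (width 2): heights before test = [1 4 6 6 6]; fits = True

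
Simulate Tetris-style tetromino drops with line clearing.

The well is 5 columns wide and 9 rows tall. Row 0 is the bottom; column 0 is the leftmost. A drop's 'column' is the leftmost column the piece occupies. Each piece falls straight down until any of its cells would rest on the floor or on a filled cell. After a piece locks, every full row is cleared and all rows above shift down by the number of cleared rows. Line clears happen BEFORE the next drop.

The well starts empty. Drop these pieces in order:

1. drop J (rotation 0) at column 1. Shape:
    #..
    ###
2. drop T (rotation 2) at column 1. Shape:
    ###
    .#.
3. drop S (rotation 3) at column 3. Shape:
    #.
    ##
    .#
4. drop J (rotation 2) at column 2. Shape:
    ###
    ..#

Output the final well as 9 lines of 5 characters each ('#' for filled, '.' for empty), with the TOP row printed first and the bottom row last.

Answer: .....
.....
.....
..###
...##
...##
.####
.##..
.###.

Derivation:
Drop 1: J rot0 at col 1 lands with bottom-row=0; cleared 0 line(s) (total 0); column heights now [0 2 1 1 0], max=2
Drop 2: T rot2 at col 1 lands with bottom-row=1; cleared 0 line(s) (total 0); column heights now [0 3 3 3 0], max=3
Drop 3: S rot3 at col 3 lands with bottom-row=2; cleared 0 line(s) (total 0); column heights now [0 3 3 5 4], max=5
Drop 4: J rot2 at col 2 lands with bottom-row=4; cleared 0 line(s) (total 0); column heights now [0 3 6 6 6], max=6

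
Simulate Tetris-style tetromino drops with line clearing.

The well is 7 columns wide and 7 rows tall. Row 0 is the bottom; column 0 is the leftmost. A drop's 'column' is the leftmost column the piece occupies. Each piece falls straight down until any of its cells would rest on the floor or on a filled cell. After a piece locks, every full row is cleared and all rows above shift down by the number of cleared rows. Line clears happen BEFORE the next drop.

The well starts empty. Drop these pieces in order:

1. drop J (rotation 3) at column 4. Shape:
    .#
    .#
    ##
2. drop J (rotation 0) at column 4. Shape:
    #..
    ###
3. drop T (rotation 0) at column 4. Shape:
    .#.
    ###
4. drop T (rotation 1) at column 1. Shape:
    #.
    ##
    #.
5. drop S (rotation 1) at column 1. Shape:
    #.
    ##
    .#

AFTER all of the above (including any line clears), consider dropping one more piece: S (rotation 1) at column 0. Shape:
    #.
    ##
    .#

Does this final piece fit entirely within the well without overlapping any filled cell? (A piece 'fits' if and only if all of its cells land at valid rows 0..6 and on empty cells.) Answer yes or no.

Answer: no

Derivation:
Drop 1: J rot3 at col 4 lands with bottom-row=0; cleared 0 line(s) (total 0); column heights now [0 0 0 0 1 3 0], max=3
Drop 2: J rot0 at col 4 lands with bottom-row=3; cleared 0 line(s) (total 0); column heights now [0 0 0 0 5 4 4], max=5
Drop 3: T rot0 at col 4 lands with bottom-row=5; cleared 0 line(s) (total 0); column heights now [0 0 0 0 6 7 6], max=7
Drop 4: T rot1 at col 1 lands with bottom-row=0; cleared 0 line(s) (total 0); column heights now [0 3 2 0 6 7 6], max=7
Drop 5: S rot1 at col 1 lands with bottom-row=2; cleared 0 line(s) (total 0); column heights now [0 5 4 0 6 7 6], max=7
Test piece S rot1 at col 0 (width 2): heights before test = [0 5 4 0 6 7 6]; fits = False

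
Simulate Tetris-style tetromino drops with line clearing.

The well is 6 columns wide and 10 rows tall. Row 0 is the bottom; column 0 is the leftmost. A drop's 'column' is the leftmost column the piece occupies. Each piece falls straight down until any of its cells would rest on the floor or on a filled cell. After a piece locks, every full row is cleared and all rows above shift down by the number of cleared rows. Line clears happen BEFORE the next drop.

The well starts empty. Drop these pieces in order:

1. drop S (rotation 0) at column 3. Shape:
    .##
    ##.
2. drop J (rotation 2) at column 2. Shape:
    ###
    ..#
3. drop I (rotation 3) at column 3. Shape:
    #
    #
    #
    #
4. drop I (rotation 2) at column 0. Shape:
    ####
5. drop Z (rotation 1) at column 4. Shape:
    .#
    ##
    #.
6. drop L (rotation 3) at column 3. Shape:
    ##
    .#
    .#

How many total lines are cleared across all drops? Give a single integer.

Answer: 0

Derivation:
Drop 1: S rot0 at col 3 lands with bottom-row=0; cleared 0 line(s) (total 0); column heights now [0 0 0 1 2 2], max=2
Drop 2: J rot2 at col 2 lands with bottom-row=2; cleared 0 line(s) (total 0); column heights now [0 0 4 4 4 2], max=4
Drop 3: I rot3 at col 3 lands with bottom-row=4; cleared 0 line(s) (total 0); column heights now [0 0 4 8 4 2], max=8
Drop 4: I rot2 at col 0 lands with bottom-row=8; cleared 0 line(s) (total 0); column heights now [9 9 9 9 4 2], max=9
Drop 5: Z rot1 at col 4 lands with bottom-row=4; cleared 0 line(s) (total 0); column heights now [9 9 9 9 6 7], max=9
Drop 6: L rot3 at col 3 lands with bottom-row=7; cleared 0 line(s) (total 0); column heights now [9 9 9 10 10 7], max=10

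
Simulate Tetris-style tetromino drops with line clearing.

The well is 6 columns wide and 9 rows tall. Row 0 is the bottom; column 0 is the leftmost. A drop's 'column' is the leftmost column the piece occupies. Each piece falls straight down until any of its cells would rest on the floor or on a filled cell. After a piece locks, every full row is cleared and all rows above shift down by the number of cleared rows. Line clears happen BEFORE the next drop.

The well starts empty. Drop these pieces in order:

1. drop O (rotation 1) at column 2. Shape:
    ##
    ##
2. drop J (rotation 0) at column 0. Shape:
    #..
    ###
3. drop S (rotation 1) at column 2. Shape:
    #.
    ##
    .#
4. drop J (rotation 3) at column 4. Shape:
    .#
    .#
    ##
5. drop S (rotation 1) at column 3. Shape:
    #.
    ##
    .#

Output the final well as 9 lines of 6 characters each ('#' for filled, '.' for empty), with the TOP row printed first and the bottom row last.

Answer: ......
......
......
...#..
..###.
#.###.
####.#
..##.#
..####

Derivation:
Drop 1: O rot1 at col 2 lands with bottom-row=0; cleared 0 line(s) (total 0); column heights now [0 0 2 2 0 0], max=2
Drop 2: J rot0 at col 0 lands with bottom-row=2; cleared 0 line(s) (total 0); column heights now [4 3 3 2 0 0], max=4
Drop 3: S rot1 at col 2 lands with bottom-row=2; cleared 0 line(s) (total 0); column heights now [4 3 5 4 0 0], max=5
Drop 4: J rot3 at col 4 lands with bottom-row=0; cleared 0 line(s) (total 0); column heights now [4 3 5 4 1 3], max=5
Drop 5: S rot1 at col 3 lands with bottom-row=3; cleared 0 line(s) (total 0); column heights now [4 3 5 6 5 3], max=6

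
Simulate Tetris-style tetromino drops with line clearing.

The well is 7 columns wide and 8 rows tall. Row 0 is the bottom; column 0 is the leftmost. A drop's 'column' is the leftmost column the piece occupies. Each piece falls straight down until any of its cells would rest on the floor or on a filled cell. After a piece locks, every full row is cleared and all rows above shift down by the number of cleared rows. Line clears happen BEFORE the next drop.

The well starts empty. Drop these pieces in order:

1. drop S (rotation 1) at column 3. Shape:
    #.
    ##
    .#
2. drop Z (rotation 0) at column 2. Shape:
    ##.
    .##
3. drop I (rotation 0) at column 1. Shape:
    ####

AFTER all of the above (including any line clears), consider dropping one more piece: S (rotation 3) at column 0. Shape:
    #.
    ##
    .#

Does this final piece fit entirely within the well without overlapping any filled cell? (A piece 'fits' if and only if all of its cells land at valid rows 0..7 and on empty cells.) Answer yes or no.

Drop 1: S rot1 at col 3 lands with bottom-row=0; cleared 0 line(s) (total 0); column heights now [0 0 0 3 2 0 0], max=3
Drop 2: Z rot0 at col 2 lands with bottom-row=3; cleared 0 line(s) (total 0); column heights now [0 0 5 5 4 0 0], max=5
Drop 3: I rot0 at col 1 lands with bottom-row=5; cleared 0 line(s) (total 0); column heights now [0 6 6 6 6 0 0], max=6
Test piece S rot3 at col 0 (width 2): heights before test = [0 6 6 6 6 0 0]; fits = False

Answer: no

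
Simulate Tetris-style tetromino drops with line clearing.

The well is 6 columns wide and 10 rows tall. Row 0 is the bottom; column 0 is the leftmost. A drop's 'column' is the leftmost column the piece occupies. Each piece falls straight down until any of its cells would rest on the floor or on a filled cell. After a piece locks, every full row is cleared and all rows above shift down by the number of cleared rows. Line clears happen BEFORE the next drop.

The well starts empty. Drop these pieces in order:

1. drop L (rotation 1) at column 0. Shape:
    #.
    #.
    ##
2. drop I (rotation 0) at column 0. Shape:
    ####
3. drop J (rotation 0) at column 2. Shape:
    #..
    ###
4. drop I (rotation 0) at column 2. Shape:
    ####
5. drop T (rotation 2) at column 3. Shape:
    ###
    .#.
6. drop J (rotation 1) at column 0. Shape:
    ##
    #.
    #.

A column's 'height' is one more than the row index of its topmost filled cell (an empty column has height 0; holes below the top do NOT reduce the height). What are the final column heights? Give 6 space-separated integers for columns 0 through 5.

Drop 1: L rot1 at col 0 lands with bottom-row=0; cleared 0 line(s) (total 0); column heights now [3 1 0 0 0 0], max=3
Drop 2: I rot0 at col 0 lands with bottom-row=3; cleared 0 line(s) (total 0); column heights now [4 4 4 4 0 0], max=4
Drop 3: J rot0 at col 2 lands with bottom-row=4; cleared 0 line(s) (total 0); column heights now [4 4 6 5 5 0], max=6
Drop 4: I rot0 at col 2 lands with bottom-row=6; cleared 0 line(s) (total 0); column heights now [4 4 7 7 7 7], max=7
Drop 5: T rot2 at col 3 lands with bottom-row=7; cleared 0 line(s) (total 0); column heights now [4 4 7 9 9 9], max=9
Drop 6: J rot1 at col 0 lands with bottom-row=4; cleared 1 line(s) (total 1); column heights now [6 4 6 8 8 8], max=8

Answer: 6 4 6 8 8 8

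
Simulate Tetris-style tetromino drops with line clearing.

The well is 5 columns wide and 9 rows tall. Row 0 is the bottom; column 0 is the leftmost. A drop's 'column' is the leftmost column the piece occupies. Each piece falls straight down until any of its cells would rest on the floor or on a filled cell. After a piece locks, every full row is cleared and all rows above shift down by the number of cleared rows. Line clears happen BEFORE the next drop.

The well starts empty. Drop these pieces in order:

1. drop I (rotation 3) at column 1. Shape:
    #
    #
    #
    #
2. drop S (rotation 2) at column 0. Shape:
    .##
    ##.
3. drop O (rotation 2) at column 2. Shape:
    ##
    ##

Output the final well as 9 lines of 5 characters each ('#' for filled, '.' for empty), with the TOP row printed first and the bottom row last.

Drop 1: I rot3 at col 1 lands with bottom-row=0; cleared 0 line(s) (total 0); column heights now [0 4 0 0 0], max=4
Drop 2: S rot2 at col 0 lands with bottom-row=4; cleared 0 line(s) (total 0); column heights now [5 6 6 0 0], max=6
Drop 3: O rot2 at col 2 lands with bottom-row=6; cleared 0 line(s) (total 0); column heights now [5 6 8 8 0], max=8

Answer: .....
..##.
..##.
.##..
##...
.#...
.#...
.#...
.#...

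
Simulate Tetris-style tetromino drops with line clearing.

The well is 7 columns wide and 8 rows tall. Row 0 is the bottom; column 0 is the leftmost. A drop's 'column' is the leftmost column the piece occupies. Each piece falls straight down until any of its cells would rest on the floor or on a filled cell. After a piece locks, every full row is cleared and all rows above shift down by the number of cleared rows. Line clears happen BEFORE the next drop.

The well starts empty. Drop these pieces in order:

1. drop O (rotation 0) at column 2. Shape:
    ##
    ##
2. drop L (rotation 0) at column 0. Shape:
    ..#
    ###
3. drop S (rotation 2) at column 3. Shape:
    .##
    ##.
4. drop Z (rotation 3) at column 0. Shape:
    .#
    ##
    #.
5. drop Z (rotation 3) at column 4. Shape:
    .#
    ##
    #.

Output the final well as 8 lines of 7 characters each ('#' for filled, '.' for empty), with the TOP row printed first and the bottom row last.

Drop 1: O rot0 at col 2 lands with bottom-row=0; cleared 0 line(s) (total 0); column heights now [0 0 2 2 0 0 0], max=2
Drop 2: L rot0 at col 0 lands with bottom-row=2; cleared 0 line(s) (total 0); column heights now [3 3 4 2 0 0 0], max=4
Drop 3: S rot2 at col 3 lands with bottom-row=2; cleared 0 line(s) (total 0); column heights now [3 3 4 3 4 4 0], max=4
Drop 4: Z rot3 at col 0 lands with bottom-row=3; cleared 0 line(s) (total 0); column heights now [5 6 4 3 4 4 0], max=6
Drop 5: Z rot3 at col 4 lands with bottom-row=4; cleared 0 line(s) (total 0); column heights now [5 6 4 3 6 7 0], max=7

Answer: .......
.....#.
.#..##.
##..#..
#.#.##.
#####..
..##...
..##...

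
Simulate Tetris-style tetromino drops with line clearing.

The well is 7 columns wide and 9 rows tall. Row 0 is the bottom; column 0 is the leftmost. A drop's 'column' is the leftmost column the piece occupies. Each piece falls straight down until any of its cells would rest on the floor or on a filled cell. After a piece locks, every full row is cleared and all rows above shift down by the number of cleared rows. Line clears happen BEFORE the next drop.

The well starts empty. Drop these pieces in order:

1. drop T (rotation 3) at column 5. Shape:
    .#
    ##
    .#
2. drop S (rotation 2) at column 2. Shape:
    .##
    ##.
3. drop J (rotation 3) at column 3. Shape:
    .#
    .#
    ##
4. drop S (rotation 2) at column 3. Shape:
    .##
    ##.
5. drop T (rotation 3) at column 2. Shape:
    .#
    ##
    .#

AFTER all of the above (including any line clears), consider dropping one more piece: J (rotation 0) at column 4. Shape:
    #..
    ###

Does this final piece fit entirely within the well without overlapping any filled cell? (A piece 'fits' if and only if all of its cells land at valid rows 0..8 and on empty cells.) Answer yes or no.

Answer: yes

Derivation:
Drop 1: T rot3 at col 5 lands with bottom-row=0; cleared 0 line(s) (total 0); column heights now [0 0 0 0 0 2 3], max=3
Drop 2: S rot2 at col 2 lands with bottom-row=0; cleared 0 line(s) (total 0); column heights now [0 0 1 2 2 2 3], max=3
Drop 3: J rot3 at col 3 lands with bottom-row=2; cleared 0 line(s) (total 0); column heights now [0 0 1 3 5 2 3], max=5
Drop 4: S rot2 at col 3 lands with bottom-row=5; cleared 0 line(s) (total 0); column heights now [0 0 1 6 7 7 3], max=7
Drop 5: T rot3 at col 2 lands with bottom-row=6; cleared 0 line(s) (total 0); column heights now [0 0 8 9 7 7 3], max=9
Test piece J rot0 at col 4 (width 3): heights before test = [0 0 8 9 7 7 3]; fits = True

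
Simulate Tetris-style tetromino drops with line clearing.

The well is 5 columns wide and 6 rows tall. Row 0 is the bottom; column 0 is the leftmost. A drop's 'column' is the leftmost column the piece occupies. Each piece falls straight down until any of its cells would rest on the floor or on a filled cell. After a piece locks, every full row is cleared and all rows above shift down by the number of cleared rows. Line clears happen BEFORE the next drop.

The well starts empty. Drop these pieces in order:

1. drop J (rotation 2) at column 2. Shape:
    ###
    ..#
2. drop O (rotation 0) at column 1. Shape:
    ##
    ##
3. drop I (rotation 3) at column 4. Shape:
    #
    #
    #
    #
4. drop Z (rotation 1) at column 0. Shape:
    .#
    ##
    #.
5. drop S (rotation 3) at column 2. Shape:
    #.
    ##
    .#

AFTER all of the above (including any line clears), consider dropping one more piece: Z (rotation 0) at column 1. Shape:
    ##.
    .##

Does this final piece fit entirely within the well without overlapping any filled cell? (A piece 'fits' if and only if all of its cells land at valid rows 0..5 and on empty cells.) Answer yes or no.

Answer: yes

Derivation:
Drop 1: J rot2 at col 2 lands with bottom-row=0; cleared 0 line(s) (total 0); column heights now [0 0 2 2 2], max=2
Drop 2: O rot0 at col 1 lands with bottom-row=2; cleared 0 line(s) (total 0); column heights now [0 4 4 2 2], max=4
Drop 3: I rot3 at col 4 lands with bottom-row=2; cleared 0 line(s) (total 0); column heights now [0 4 4 2 6], max=6
Drop 4: Z rot1 at col 0 lands with bottom-row=3; cleared 0 line(s) (total 0); column heights now [5 6 4 2 6], max=6
Drop 5: S rot3 at col 2 lands with bottom-row=3; cleared 2 line(s) (total 2); column heights now [0 4 4 2 4], max=4
Test piece Z rot0 at col 1 (width 3): heights before test = [0 4 4 2 4]; fits = True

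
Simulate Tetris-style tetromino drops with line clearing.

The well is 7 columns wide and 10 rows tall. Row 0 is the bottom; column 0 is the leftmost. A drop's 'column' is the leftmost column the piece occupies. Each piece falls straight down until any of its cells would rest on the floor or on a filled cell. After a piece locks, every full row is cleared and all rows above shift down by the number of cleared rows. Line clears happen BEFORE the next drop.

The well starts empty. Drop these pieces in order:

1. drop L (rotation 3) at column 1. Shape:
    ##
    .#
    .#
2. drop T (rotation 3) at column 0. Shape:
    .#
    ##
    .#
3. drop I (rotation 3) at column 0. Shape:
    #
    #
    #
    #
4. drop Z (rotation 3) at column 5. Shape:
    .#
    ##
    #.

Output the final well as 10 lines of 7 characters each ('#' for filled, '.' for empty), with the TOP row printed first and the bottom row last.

Answer: .......
#......
#......
#......
##.....
##.....
.#.....
.##...#
..#..##
..#..#.

Derivation:
Drop 1: L rot3 at col 1 lands with bottom-row=0; cleared 0 line(s) (total 0); column heights now [0 3 3 0 0 0 0], max=3
Drop 2: T rot3 at col 0 lands with bottom-row=3; cleared 0 line(s) (total 0); column heights now [5 6 3 0 0 0 0], max=6
Drop 3: I rot3 at col 0 lands with bottom-row=5; cleared 0 line(s) (total 0); column heights now [9 6 3 0 0 0 0], max=9
Drop 4: Z rot3 at col 5 lands with bottom-row=0; cleared 0 line(s) (total 0); column heights now [9 6 3 0 0 2 3], max=9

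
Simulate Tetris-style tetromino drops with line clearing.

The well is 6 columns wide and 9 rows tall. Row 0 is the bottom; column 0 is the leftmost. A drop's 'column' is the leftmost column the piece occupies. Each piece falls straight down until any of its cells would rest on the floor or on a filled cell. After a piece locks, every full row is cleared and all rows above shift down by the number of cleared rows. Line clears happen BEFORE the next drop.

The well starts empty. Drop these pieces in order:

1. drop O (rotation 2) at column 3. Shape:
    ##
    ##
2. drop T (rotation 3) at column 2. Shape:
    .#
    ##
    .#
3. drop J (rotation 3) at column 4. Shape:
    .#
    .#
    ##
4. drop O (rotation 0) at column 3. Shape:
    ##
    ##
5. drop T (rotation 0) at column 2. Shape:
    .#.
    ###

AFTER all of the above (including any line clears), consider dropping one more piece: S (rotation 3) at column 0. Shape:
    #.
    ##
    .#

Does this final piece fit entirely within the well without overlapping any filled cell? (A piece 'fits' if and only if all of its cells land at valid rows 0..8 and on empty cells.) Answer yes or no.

Drop 1: O rot2 at col 3 lands with bottom-row=0; cleared 0 line(s) (total 0); column heights now [0 0 0 2 2 0], max=2
Drop 2: T rot3 at col 2 lands with bottom-row=2; cleared 0 line(s) (total 0); column heights now [0 0 4 5 2 0], max=5
Drop 3: J rot3 at col 4 lands with bottom-row=2; cleared 0 line(s) (total 0); column heights now [0 0 4 5 3 5], max=5
Drop 4: O rot0 at col 3 lands with bottom-row=5; cleared 0 line(s) (total 0); column heights now [0 0 4 7 7 5], max=7
Drop 5: T rot0 at col 2 lands with bottom-row=7; cleared 0 line(s) (total 0); column heights now [0 0 8 9 8 5], max=9
Test piece S rot3 at col 0 (width 2): heights before test = [0 0 8 9 8 5]; fits = True

Answer: yes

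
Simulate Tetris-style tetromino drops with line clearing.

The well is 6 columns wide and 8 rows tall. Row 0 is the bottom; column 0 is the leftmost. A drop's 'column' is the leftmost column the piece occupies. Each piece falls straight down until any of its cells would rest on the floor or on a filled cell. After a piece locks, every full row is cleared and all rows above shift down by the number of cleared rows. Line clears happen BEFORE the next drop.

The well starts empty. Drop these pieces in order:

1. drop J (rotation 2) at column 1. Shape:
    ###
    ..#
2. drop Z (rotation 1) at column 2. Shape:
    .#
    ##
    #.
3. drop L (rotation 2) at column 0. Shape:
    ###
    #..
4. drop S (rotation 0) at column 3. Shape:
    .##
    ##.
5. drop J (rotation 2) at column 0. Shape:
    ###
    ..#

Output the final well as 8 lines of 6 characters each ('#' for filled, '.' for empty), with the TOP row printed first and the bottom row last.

Answer: ......
###.##
..###.
####..
#.##..
..#...
.###..
...#..

Derivation:
Drop 1: J rot2 at col 1 lands with bottom-row=0; cleared 0 line(s) (total 0); column heights now [0 2 2 2 0 0], max=2
Drop 2: Z rot1 at col 2 lands with bottom-row=2; cleared 0 line(s) (total 0); column heights now [0 2 4 5 0 0], max=5
Drop 3: L rot2 at col 0 lands with bottom-row=3; cleared 0 line(s) (total 0); column heights now [5 5 5 5 0 0], max=5
Drop 4: S rot0 at col 3 lands with bottom-row=5; cleared 0 line(s) (total 0); column heights now [5 5 5 6 7 7], max=7
Drop 5: J rot2 at col 0 lands with bottom-row=5; cleared 0 line(s) (total 0); column heights now [7 7 7 6 7 7], max=7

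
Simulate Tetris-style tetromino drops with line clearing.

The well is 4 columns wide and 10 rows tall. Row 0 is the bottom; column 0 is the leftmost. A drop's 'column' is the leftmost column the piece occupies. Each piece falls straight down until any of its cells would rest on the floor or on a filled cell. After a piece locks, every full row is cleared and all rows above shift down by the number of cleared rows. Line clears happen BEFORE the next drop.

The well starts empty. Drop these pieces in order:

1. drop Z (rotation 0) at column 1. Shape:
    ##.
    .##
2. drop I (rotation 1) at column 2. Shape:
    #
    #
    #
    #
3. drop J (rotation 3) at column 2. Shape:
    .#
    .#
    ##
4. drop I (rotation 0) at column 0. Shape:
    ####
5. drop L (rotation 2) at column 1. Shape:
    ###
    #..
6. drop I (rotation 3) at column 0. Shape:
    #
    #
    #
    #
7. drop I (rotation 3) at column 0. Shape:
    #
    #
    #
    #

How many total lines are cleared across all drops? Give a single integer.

Answer: 1

Derivation:
Drop 1: Z rot0 at col 1 lands with bottom-row=0; cleared 0 line(s) (total 0); column heights now [0 2 2 1], max=2
Drop 2: I rot1 at col 2 lands with bottom-row=2; cleared 0 line(s) (total 0); column heights now [0 2 6 1], max=6
Drop 3: J rot3 at col 2 lands with bottom-row=6; cleared 0 line(s) (total 0); column heights now [0 2 7 9], max=9
Drop 4: I rot0 at col 0 lands with bottom-row=9; cleared 1 line(s) (total 1); column heights now [0 2 7 9], max=9
Drop 5: L rot2 at col 1 lands with bottom-row=8; cleared 0 line(s) (total 1); column heights now [0 10 10 10], max=10
Drop 6: I rot3 at col 0 lands with bottom-row=0; cleared 0 line(s) (total 1); column heights now [4 10 10 10], max=10
Drop 7: I rot3 at col 0 lands with bottom-row=4; cleared 0 line(s) (total 1); column heights now [8 10 10 10], max=10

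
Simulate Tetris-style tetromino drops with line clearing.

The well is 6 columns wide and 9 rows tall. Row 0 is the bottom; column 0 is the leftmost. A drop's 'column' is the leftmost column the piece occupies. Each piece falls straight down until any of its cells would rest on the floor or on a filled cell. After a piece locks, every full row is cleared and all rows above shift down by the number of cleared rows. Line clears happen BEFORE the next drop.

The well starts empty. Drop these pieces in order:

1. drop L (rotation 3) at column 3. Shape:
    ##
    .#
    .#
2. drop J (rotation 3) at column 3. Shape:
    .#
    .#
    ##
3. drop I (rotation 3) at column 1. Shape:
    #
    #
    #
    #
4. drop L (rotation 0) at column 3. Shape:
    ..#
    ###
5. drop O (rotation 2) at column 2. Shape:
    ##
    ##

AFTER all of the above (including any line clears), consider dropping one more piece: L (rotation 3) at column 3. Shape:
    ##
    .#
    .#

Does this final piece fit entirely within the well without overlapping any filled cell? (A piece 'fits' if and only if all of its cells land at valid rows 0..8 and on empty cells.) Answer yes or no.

Drop 1: L rot3 at col 3 lands with bottom-row=0; cleared 0 line(s) (total 0); column heights now [0 0 0 3 3 0], max=3
Drop 2: J rot3 at col 3 lands with bottom-row=3; cleared 0 line(s) (total 0); column heights now [0 0 0 4 6 0], max=6
Drop 3: I rot3 at col 1 lands with bottom-row=0; cleared 0 line(s) (total 0); column heights now [0 4 0 4 6 0], max=6
Drop 4: L rot0 at col 3 lands with bottom-row=6; cleared 0 line(s) (total 0); column heights now [0 4 0 7 7 8], max=8
Drop 5: O rot2 at col 2 lands with bottom-row=7; cleared 0 line(s) (total 0); column heights now [0 4 9 9 7 8], max=9
Test piece L rot3 at col 3 (width 2): heights before test = [0 4 9 9 7 8]; fits = False

Answer: no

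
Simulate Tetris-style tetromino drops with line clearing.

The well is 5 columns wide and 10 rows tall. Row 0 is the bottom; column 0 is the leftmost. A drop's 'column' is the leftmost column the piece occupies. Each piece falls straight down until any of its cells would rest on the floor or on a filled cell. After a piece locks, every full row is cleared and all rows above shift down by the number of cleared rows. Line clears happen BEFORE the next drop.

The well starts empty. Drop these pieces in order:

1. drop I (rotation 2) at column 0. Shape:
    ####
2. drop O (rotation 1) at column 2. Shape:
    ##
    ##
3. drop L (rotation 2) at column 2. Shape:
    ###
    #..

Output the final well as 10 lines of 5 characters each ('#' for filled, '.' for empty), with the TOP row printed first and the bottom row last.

Drop 1: I rot2 at col 0 lands with bottom-row=0; cleared 0 line(s) (total 0); column heights now [1 1 1 1 0], max=1
Drop 2: O rot1 at col 2 lands with bottom-row=1; cleared 0 line(s) (total 0); column heights now [1 1 3 3 0], max=3
Drop 3: L rot2 at col 2 lands with bottom-row=3; cleared 0 line(s) (total 0); column heights now [1 1 5 5 5], max=5

Answer: .....
.....
.....
.....
.....
..###
..#..
..##.
..##.
####.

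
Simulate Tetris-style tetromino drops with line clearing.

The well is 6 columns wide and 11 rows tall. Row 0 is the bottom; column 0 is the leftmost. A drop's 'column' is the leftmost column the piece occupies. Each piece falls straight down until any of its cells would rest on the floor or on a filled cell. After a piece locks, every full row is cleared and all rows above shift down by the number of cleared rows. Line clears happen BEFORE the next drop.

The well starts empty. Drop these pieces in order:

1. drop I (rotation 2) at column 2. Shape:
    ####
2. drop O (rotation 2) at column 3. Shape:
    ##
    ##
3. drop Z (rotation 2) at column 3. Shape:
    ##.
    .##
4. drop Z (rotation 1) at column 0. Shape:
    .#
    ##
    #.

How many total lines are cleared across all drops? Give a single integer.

Answer: 0

Derivation:
Drop 1: I rot2 at col 2 lands with bottom-row=0; cleared 0 line(s) (total 0); column heights now [0 0 1 1 1 1], max=1
Drop 2: O rot2 at col 3 lands with bottom-row=1; cleared 0 line(s) (total 0); column heights now [0 0 1 3 3 1], max=3
Drop 3: Z rot2 at col 3 lands with bottom-row=3; cleared 0 line(s) (total 0); column heights now [0 0 1 5 5 4], max=5
Drop 4: Z rot1 at col 0 lands with bottom-row=0; cleared 0 line(s) (total 0); column heights now [2 3 1 5 5 4], max=5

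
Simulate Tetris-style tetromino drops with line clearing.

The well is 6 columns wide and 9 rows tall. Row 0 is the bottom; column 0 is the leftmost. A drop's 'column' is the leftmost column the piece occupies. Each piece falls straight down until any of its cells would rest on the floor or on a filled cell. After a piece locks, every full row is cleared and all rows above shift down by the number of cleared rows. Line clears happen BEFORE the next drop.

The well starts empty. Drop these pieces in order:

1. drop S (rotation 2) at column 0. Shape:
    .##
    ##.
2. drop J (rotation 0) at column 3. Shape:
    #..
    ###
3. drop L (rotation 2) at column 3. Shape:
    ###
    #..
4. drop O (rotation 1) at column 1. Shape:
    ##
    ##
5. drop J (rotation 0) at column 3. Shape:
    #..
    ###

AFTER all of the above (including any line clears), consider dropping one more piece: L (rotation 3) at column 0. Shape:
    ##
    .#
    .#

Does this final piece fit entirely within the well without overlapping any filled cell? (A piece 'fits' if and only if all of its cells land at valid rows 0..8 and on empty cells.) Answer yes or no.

Answer: yes

Derivation:
Drop 1: S rot2 at col 0 lands with bottom-row=0; cleared 0 line(s) (total 0); column heights now [1 2 2 0 0 0], max=2
Drop 2: J rot0 at col 3 lands with bottom-row=0; cleared 0 line(s) (total 0); column heights now [1 2 2 2 1 1], max=2
Drop 3: L rot2 at col 3 lands with bottom-row=2; cleared 0 line(s) (total 0); column heights now [1 2 2 4 4 4], max=4
Drop 4: O rot1 at col 1 lands with bottom-row=2; cleared 0 line(s) (total 0); column heights now [1 4 4 4 4 4], max=4
Drop 5: J rot0 at col 3 lands with bottom-row=4; cleared 0 line(s) (total 0); column heights now [1 4 4 6 5 5], max=6
Test piece L rot3 at col 0 (width 2): heights before test = [1 4 4 6 5 5]; fits = True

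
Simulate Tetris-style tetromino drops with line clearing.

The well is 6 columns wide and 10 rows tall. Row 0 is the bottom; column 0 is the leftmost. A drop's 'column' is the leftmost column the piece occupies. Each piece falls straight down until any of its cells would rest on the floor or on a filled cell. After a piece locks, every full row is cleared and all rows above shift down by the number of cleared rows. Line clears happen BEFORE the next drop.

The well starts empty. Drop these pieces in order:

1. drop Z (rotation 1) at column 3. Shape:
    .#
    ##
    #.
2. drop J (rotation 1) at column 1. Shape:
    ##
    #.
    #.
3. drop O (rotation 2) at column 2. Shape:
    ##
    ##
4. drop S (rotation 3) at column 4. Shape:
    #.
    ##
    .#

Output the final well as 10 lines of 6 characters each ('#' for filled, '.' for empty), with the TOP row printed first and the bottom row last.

Drop 1: Z rot1 at col 3 lands with bottom-row=0; cleared 0 line(s) (total 0); column heights now [0 0 0 2 3 0], max=3
Drop 2: J rot1 at col 1 lands with bottom-row=0; cleared 0 line(s) (total 0); column heights now [0 3 3 2 3 0], max=3
Drop 3: O rot2 at col 2 lands with bottom-row=3; cleared 0 line(s) (total 0); column heights now [0 3 5 5 3 0], max=5
Drop 4: S rot3 at col 4 lands with bottom-row=2; cleared 0 line(s) (total 0); column heights now [0 3 5 5 5 4], max=5

Answer: ......
......
......
......
......
..###.
..####
.##.##
.#.##.
.#.#..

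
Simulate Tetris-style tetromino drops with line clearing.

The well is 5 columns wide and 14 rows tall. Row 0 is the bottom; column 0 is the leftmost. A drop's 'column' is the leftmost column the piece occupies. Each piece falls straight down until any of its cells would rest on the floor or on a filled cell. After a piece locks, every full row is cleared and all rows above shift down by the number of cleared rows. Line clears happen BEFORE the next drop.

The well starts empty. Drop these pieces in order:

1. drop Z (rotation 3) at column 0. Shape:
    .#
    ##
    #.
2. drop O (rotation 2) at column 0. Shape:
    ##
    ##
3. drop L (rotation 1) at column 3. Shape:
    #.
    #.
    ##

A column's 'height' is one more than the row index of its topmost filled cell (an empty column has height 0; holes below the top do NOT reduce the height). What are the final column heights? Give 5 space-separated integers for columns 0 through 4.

Drop 1: Z rot3 at col 0 lands with bottom-row=0; cleared 0 line(s) (total 0); column heights now [2 3 0 0 0], max=3
Drop 2: O rot2 at col 0 lands with bottom-row=3; cleared 0 line(s) (total 0); column heights now [5 5 0 0 0], max=5
Drop 3: L rot1 at col 3 lands with bottom-row=0; cleared 0 line(s) (total 0); column heights now [5 5 0 3 1], max=5

Answer: 5 5 0 3 1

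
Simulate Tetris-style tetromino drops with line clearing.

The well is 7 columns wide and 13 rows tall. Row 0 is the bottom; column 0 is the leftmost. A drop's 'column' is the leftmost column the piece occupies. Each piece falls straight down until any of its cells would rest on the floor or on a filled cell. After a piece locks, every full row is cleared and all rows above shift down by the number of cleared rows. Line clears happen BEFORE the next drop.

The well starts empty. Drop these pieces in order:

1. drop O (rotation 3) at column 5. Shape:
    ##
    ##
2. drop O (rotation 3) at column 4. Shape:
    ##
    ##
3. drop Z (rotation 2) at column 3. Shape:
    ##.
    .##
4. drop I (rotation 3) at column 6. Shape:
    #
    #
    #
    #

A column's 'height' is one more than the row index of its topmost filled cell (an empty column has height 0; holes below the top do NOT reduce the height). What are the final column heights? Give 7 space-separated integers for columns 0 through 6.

Answer: 0 0 0 6 6 5 6

Derivation:
Drop 1: O rot3 at col 5 lands with bottom-row=0; cleared 0 line(s) (total 0); column heights now [0 0 0 0 0 2 2], max=2
Drop 2: O rot3 at col 4 lands with bottom-row=2; cleared 0 line(s) (total 0); column heights now [0 0 0 0 4 4 2], max=4
Drop 3: Z rot2 at col 3 lands with bottom-row=4; cleared 0 line(s) (total 0); column heights now [0 0 0 6 6 5 2], max=6
Drop 4: I rot3 at col 6 lands with bottom-row=2; cleared 0 line(s) (total 0); column heights now [0 0 0 6 6 5 6], max=6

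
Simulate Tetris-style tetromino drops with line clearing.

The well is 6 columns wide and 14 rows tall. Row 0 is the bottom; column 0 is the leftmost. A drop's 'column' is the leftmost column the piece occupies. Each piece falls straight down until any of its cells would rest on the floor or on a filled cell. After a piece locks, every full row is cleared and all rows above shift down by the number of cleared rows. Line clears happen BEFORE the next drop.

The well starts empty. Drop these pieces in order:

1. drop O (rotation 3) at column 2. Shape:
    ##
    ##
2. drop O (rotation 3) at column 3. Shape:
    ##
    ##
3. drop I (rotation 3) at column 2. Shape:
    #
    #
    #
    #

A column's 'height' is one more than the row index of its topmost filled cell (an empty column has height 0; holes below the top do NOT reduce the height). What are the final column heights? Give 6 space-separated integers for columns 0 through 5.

Answer: 0 0 6 4 4 0

Derivation:
Drop 1: O rot3 at col 2 lands with bottom-row=0; cleared 0 line(s) (total 0); column heights now [0 0 2 2 0 0], max=2
Drop 2: O rot3 at col 3 lands with bottom-row=2; cleared 0 line(s) (total 0); column heights now [0 0 2 4 4 0], max=4
Drop 3: I rot3 at col 2 lands with bottom-row=2; cleared 0 line(s) (total 0); column heights now [0 0 6 4 4 0], max=6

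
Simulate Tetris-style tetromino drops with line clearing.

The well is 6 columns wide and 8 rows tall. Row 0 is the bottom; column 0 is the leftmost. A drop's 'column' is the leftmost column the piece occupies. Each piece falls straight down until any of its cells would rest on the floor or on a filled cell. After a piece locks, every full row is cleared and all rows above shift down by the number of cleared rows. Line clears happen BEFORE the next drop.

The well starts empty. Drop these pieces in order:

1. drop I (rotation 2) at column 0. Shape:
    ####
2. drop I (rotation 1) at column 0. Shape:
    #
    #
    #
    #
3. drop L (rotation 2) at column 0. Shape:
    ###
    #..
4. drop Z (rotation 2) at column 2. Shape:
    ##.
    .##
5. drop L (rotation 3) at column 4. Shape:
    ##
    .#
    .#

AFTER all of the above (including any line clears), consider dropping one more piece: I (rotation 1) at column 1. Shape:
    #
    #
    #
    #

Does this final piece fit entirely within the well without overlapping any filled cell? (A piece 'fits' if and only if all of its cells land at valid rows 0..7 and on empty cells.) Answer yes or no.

Drop 1: I rot2 at col 0 lands with bottom-row=0; cleared 0 line(s) (total 0); column heights now [1 1 1 1 0 0], max=1
Drop 2: I rot1 at col 0 lands with bottom-row=1; cleared 0 line(s) (total 0); column heights now [5 1 1 1 0 0], max=5
Drop 3: L rot2 at col 0 lands with bottom-row=5; cleared 0 line(s) (total 0); column heights now [7 7 7 1 0 0], max=7
Drop 4: Z rot2 at col 2 lands with bottom-row=6; cleared 0 line(s) (total 0); column heights now [7 7 8 8 7 0], max=8
Drop 5: L rot3 at col 4 lands with bottom-row=5; cleared 1 line(s) (total 1); column heights now [6 1 7 7 7 7], max=7
Test piece I rot1 at col 1 (width 1): heights before test = [6 1 7 7 7 7]; fits = True

Answer: yes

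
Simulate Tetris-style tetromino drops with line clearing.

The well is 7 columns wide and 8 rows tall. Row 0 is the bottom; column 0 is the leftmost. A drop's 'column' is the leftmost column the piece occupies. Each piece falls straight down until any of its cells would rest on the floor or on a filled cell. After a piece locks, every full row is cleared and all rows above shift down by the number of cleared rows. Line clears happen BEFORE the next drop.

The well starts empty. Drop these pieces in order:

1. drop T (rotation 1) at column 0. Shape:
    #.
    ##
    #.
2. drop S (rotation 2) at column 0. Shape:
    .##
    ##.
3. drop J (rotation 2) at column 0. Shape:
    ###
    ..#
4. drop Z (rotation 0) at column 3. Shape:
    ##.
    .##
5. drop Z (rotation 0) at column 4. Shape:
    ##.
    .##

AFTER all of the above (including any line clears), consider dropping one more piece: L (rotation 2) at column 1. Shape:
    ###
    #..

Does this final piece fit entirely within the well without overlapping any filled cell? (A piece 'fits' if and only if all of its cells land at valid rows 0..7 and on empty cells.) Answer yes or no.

Answer: no

Derivation:
Drop 1: T rot1 at col 0 lands with bottom-row=0; cleared 0 line(s) (total 0); column heights now [3 2 0 0 0 0 0], max=3
Drop 2: S rot2 at col 0 lands with bottom-row=3; cleared 0 line(s) (total 0); column heights now [4 5 5 0 0 0 0], max=5
Drop 3: J rot2 at col 0 lands with bottom-row=5; cleared 0 line(s) (total 0); column heights now [7 7 7 0 0 0 0], max=7
Drop 4: Z rot0 at col 3 lands with bottom-row=0; cleared 0 line(s) (total 0); column heights now [7 7 7 2 2 1 0], max=7
Drop 5: Z rot0 at col 4 lands with bottom-row=1; cleared 0 line(s) (total 0); column heights now [7 7 7 2 3 3 2], max=7
Test piece L rot2 at col 1 (width 3): heights before test = [7 7 7 2 3 3 2]; fits = False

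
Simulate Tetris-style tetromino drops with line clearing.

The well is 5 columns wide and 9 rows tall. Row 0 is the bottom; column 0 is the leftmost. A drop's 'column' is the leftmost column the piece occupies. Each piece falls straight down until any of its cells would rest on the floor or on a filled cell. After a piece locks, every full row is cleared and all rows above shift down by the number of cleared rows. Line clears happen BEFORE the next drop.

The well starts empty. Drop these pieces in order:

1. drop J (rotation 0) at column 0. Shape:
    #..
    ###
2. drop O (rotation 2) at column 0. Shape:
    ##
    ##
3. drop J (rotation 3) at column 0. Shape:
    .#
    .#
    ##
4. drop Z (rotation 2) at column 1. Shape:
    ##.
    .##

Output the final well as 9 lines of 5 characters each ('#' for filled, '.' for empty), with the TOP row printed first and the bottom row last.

Answer: .....
.##..
.###.
.#...
##...
##...
##...
#....
###..

Derivation:
Drop 1: J rot0 at col 0 lands with bottom-row=0; cleared 0 line(s) (total 0); column heights now [2 1 1 0 0], max=2
Drop 2: O rot2 at col 0 lands with bottom-row=2; cleared 0 line(s) (total 0); column heights now [4 4 1 0 0], max=4
Drop 3: J rot3 at col 0 lands with bottom-row=4; cleared 0 line(s) (total 0); column heights now [5 7 1 0 0], max=7
Drop 4: Z rot2 at col 1 lands with bottom-row=6; cleared 0 line(s) (total 0); column heights now [5 8 8 7 0], max=8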